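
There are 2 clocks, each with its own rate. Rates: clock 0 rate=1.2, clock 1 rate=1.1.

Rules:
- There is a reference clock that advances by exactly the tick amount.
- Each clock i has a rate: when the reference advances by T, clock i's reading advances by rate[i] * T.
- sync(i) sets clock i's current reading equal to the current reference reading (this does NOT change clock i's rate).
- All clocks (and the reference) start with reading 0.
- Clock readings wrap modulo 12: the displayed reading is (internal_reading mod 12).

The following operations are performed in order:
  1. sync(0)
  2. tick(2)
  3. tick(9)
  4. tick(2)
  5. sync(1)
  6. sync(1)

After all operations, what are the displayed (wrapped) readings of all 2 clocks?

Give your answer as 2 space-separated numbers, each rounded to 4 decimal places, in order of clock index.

Answer: 3.6000 1.0000

Derivation:
After op 1 sync(0): ref=0.0000 raw=[0.0000 0.0000]
After op 2 tick(2): ref=2.0000 raw=[2.4000 2.2000]
After op 3 tick(9): ref=11.0000 raw=[13.2000 12.1000]
After op 4 tick(2): ref=13.0000 raw=[15.6000 14.3000]
After op 5 sync(1): ref=13.0000 raw=[15.6000 13.0000]
After op 6 sync(1): ref=13.0000 raw=[15.6000 13.0000]
Wrap final raw readings (mod 12): 15.6000 mod 12 = 3.6000; 13.0000 mod 12 = 1.0000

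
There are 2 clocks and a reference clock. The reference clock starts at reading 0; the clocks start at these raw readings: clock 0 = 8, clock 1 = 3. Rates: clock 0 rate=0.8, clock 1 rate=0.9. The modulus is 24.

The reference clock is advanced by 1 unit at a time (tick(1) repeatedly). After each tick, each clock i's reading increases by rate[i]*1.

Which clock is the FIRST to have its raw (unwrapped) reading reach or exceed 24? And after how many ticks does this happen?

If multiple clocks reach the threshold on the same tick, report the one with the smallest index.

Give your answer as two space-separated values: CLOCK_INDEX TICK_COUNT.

clock 0: start=8, rate=0.8, needs 24-8 = 16; ticks = ceil(16/0.8) = ceil(20.0000) = 20; reading at tick 20 = 8 + 0.8*20 = 24.0000
clock 1: start=3, rate=0.9, needs 24-3 = 21; ticks = ceil(21/0.9) = ceil(23.3333) = 24; reading at tick 24 = 3 + 0.9*24 = 24.6000
Minimum tick count = 20; winners = [0]; smallest index = 0

Answer: 0 20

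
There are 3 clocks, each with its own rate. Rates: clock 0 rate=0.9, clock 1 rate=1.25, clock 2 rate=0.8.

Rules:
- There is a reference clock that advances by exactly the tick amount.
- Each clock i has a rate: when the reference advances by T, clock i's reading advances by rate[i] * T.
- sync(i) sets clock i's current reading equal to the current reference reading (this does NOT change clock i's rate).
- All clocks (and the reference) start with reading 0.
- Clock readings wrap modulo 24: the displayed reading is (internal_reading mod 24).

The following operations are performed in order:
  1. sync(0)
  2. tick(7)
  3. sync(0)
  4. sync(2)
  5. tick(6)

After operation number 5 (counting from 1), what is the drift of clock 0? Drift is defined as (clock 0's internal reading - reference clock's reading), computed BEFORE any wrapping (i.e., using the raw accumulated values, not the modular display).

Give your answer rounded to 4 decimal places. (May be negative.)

Answer: -0.6000

Derivation:
After op 1 sync(0): ref=0.0000 raw=[0.0000 0.0000 0.0000]
After op 2 tick(7): ref=7.0000 raw=[6.3000 8.7500 5.6000]
After op 3 sync(0): ref=7.0000 raw=[7.0000 8.7500 5.6000]
After op 4 sync(2): ref=7.0000 raw=[7.0000 8.7500 7.0000]
After op 5 tick(6): ref=13.0000 raw=[12.4000 16.2500 11.8000]
Drift of clock 0 after op 5: 12.4000 - 13.0000 = -0.6000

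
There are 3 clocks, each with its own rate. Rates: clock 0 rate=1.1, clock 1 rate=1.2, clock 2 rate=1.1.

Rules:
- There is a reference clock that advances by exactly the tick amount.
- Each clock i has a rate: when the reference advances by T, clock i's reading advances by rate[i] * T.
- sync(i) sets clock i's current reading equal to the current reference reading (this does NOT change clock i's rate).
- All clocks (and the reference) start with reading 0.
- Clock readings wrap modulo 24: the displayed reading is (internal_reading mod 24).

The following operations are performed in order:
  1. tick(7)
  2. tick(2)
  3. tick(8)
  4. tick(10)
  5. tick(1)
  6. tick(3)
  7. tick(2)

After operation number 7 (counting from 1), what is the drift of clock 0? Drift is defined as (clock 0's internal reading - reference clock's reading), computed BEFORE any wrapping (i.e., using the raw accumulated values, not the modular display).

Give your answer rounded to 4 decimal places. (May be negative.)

Answer: 3.3000

Derivation:
After op 1 tick(7): ref=7.0000 raw=[7.7000 8.4000 7.7000]
After op 2 tick(2): ref=9.0000 raw=[9.9000 10.8000 9.9000]
After op 3 tick(8): ref=17.0000 raw=[18.7000 20.4000 18.7000]
After op 4 tick(10): ref=27.0000 raw=[29.7000 32.4000 29.7000]
After op 5 tick(1): ref=28.0000 raw=[30.8000 33.6000 30.8000]
After op 6 tick(3): ref=31.0000 raw=[34.1000 37.2000 34.1000]
After op 7 tick(2): ref=33.0000 raw=[36.3000 39.6000 36.3000]
Drift of clock 0 after op 7: 36.3000 - 33.0000 = 3.3000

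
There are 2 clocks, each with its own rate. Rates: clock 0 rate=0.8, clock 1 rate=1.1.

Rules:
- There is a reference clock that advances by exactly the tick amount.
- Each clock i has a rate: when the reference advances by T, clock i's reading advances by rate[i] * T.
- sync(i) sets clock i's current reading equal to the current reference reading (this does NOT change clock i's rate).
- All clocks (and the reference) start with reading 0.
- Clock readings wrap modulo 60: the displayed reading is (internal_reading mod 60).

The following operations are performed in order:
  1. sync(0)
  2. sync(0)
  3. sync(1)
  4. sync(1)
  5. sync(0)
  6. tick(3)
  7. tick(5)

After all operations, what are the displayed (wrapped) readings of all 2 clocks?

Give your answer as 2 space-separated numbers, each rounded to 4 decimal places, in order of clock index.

After op 1 sync(0): ref=0.0000 raw=[0.0000 0.0000]
After op 2 sync(0): ref=0.0000 raw=[0.0000 0.0000]
After op 3 sync(1): ref=0.0000 raw=[0.0000 0.0000]
After op 4 sync(1): ref=0.0000 raw=[0.0000 0.0000]
After op 5 sync(0): ref=0.0000 raw=[0.0000 0.0000]
After op 6 tick(3): ref=3.0000 raw=[2.4000 3.3000]
After op 7 tick(5): ref=8.0000 raw=[6.4000 8.8000]
Wrap final raw readings (mod 60): 6.4000 mod 60 = 6.4000; 8.8000 mod 60 = 8.8000

Answer: 6.4000 8.8000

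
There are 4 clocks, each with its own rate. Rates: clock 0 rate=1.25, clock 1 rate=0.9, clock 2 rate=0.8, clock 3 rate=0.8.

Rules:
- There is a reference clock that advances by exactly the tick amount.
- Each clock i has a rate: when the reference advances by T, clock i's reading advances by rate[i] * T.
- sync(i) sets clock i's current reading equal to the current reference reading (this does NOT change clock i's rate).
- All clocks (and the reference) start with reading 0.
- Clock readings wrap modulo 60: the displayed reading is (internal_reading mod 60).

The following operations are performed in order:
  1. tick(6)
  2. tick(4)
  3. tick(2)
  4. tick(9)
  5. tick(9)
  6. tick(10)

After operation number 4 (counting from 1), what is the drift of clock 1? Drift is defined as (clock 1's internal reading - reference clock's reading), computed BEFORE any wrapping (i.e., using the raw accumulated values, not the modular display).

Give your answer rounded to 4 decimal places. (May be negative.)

Answer: -2.1000

Derivation:
After op 1 tick(6): ref=6.0000 raw=[7.5000 5.4000 4.8000 4.8000]
After op 2 tick(4): ref=10.0000 raw=[12.5000 9.0000 8.0000 8.0000]
After op 3 tick(2): ref=12.0000 raw=[15.0000 10.8000 9.6000 9.6000]
After op 4 tick(9): ref=21.0000 raw=[26.2500 18.9000 16.8000 16.8000]
Drift of clock 1 after op 4: 18.9000 - 21.0000 = -2.1000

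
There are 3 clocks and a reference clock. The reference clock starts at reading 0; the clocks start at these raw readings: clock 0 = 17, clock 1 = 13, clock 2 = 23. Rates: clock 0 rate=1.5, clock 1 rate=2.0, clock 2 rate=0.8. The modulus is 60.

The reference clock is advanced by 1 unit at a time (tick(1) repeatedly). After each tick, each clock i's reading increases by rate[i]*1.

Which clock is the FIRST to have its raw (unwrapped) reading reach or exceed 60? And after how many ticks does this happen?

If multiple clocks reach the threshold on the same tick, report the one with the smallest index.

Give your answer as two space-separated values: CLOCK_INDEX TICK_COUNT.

Answer: 1 24

Derivation:
clock 0: start=17, rate=1.5, needs 60-17 = 43; ticks = ceil(43/1.5) = ceil(28.6667) = 29; reading at tick 29 = 17 + 1.5*29 = 60.5000
clock 1: start=13, rate=2.0, needs 60-13 = 47; ticks = ceil(47/2.0) = ceil(23.5000) = 24; reading at tick 24 = 13 + 2.0*24 = 61.0000
clock 2: start=23, rate=0.8, needs 60-23 = 37; ticks = ceil(37/0.8) = ceil(46.2500) = 47; reading at tick 47 = 23 + 0.8*47 = 60.6000
Minimum tick count = 24; winners = [1]; smallest index = 1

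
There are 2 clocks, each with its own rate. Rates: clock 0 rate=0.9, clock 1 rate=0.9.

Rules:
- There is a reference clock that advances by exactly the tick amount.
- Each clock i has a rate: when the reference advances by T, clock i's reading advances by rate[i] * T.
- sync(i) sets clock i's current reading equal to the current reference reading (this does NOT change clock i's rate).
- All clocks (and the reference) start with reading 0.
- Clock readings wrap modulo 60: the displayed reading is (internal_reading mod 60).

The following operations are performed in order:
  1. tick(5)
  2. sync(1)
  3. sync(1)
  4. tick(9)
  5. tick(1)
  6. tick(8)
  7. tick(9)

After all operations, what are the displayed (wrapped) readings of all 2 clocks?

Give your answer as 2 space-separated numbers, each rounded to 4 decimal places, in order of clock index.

After op 1 tick(5): ref=5.0000 raw=[4.5000 4.5000]
After op 2 sync(1): ref=5.0000 raw=[4.5000 5.0000]
After op 3 sync(1): ref=5.0000 raw=[4.5000 5.0000]
After op 4 tick(9): ref=14.0000 raw=[12.6000 13.1000]
After op 5 tick(1): ref=15.0000 raw=[13.5000 14.0000]
After op 6 tick(8): ref=23.0000 raw=[20.7000 21.2000]
After op 7 tick(9): ref=32.0000 raw=[28.8000 29.3000]
Wrap final raw readings (mod 60): 28.8000 mod 60 = 28.8000; 29.3000 mod 60 = 29.3000

Answer: 28.8000 29.3000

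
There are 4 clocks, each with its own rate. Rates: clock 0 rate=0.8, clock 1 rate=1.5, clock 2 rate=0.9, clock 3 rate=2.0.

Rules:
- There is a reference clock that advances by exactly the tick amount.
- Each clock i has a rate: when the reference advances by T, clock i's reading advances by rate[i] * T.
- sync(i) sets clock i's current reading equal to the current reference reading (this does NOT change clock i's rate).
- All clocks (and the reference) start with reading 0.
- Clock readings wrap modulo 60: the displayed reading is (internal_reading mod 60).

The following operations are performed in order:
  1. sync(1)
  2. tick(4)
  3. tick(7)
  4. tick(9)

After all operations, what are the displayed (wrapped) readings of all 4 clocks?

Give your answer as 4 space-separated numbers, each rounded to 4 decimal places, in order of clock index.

Answer: 16.0000 30.0000 18.0000 40.0000

Derivation:
After op 1 sync(1): ref=0.0000 raw=[0.0000 0.0000 0.0000 0.0000]
After op 2 tick(4): ref=4.0000 raw=[3.2000 6.0000 3.6000 8.0000]
After op 3 tick(7): ref=11.0000 raw=[8.8000 16.5000 9.9000 22.0000]
After op 4 tick(9): ref=20.0000 raw=[16.0000 30.0000 18.0000 40.0000]
Wrap final raw readings (mod 60): 16.0000 mod 60 = 16.0000; 30.0000 mod 60 = 30.0000; 18.0000 mod 60 = 18.0000; 40.0000 mod 60 = 40.0000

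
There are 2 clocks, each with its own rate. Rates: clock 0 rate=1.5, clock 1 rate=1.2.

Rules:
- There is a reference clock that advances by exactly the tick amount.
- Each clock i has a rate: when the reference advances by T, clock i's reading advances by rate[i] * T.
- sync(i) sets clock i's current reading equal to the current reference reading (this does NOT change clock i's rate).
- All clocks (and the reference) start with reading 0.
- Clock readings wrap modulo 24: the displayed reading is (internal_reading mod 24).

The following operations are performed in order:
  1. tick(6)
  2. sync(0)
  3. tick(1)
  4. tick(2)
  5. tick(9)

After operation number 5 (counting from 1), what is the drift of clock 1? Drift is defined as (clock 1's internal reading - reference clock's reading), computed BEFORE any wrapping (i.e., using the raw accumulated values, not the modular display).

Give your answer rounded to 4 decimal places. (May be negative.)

Answer: 3.6000

Derivation:
After op 1 tick(6): ref=6.0000 raw=[9.0000 7.2000]
After op 2 sync(0): ref=6.0000 raw=[6.0000 7.2000]
After op 3 tick(1): ref=7.0000 raw=[7.5000 8.4000]
After op 4 tick(2): ref=9.0000 raw=[10.5000 10.8000]
After op 5 tick(9): ref=18.0000 raw=[24.0000 21.6000]
Drift of clock 1 after op 5: 21.6000 - 18.0000 = 3.6000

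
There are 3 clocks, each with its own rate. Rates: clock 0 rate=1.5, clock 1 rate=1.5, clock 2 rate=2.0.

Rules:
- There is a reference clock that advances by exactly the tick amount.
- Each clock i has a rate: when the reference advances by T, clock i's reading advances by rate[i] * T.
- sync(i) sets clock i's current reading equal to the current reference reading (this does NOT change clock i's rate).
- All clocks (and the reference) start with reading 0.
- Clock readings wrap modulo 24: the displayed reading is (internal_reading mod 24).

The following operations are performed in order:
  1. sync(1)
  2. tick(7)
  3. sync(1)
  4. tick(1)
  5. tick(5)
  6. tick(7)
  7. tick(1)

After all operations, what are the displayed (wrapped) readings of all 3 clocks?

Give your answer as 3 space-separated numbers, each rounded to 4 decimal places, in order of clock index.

After op 1 sync(1): ref=0.0000 raw=[0.0000 0.0000 0.0000]
After op 2 tick(7): ref=7.0000 raw=[10.5000 10.5000 14.0000]
After op 3 sync(1): ref=7.0000 raw=[10.5000 7.0000 14.0000]
After op 4 tick(1): ref=8.0000 raw=[12.0000 8.5000 16.0000]
After op 5 tick(5): ref=13.0000 raw=[19.5000 16.0000 26.0000]
After op 6 tick(7): ref=20.0000 raw=[30.0000 26.5000 40.0000]
After op 7 tick(1): ref=21.0000 raw=[31.5000 28.0000 42.0000]
Wrap final raw readings (mod 24): 31.5000 mod 24 = 7.5000; 28.0000 mod 24 = 4.0000; 42.0000 mod 24 = 18.0000

Answer: 7.5000 4.0000 18.0000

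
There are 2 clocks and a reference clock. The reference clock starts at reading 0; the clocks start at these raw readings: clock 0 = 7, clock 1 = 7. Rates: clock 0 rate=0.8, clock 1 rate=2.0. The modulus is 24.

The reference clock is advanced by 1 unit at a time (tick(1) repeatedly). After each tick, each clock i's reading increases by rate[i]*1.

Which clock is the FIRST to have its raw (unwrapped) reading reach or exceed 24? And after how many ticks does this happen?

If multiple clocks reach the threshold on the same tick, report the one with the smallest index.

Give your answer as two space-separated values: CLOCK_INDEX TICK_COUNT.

Answer: 1 9

Derivation:
clock 0: start=7, rate=0.8, needs 24-7 = 17; ticks = ceil(17/0.8) = ceil(21.2500) = 22; reading at tick 22 = 7 + 0.8*22 = 24.6000
clock 1: start=7, rate=2.0, needs 24-7 = 17; ticks = ceil(17/2.0) = ceil(8.5000) = 9; reading at tick 9 = 7 + 2.0*9 = 25.0000
Minimum tick count = 9; winners = [1]; smallest index = 1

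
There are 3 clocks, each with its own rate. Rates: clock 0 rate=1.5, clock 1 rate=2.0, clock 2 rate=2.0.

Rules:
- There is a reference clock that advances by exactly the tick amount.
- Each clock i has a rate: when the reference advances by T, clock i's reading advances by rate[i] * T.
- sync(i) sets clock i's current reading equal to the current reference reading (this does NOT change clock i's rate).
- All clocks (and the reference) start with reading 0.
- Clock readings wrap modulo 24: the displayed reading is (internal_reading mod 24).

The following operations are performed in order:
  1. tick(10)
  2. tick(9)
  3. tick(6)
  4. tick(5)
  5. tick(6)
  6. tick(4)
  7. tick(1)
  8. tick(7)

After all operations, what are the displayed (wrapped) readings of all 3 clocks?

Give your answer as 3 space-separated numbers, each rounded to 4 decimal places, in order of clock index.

Answer: 0.0000 0.0000 0.0000

Derivation:
After op 1 tick(10): ref=10.0000 raw=[15.0000 20.0000 20.0000]
After op 2 tick(9): ref=19.0000 raw=[28.5000 38.0000 38.0000]
After op 3 tick(6): ref=25.0000 raw=[37.5000 50.0000 50.0000]
After op 4 tick(5): ref=30.0000 raw=[45.0000 60.0000 60.0000]
After op 5 tick(6): ref=36.0000 raw=[54.0000 72.0000 72.0000]
After op 6 tick(4): ref=40.0000 raw=[60.0000 80.0000 80.0000]
After op 7 tick(1): ref=41.0000 raw=[61.5000 82.0000 82.0000]
After op 8 tick(7): ref=48.0000 raw=[72.0000 96.0000 96.0000]
Wrap final raw readings (mod 24): 72.0000 mod 24 = 0.0000; 96.0000 mod 24 = 0.0000; 96.0000 mod 24 = 0.0000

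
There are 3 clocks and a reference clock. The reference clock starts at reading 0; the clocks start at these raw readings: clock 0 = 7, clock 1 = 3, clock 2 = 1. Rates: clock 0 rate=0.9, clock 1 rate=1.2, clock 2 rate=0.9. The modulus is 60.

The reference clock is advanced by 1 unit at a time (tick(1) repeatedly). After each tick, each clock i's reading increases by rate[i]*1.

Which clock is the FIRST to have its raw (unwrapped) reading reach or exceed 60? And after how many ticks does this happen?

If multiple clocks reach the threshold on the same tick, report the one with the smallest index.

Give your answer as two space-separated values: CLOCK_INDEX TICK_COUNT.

Answer: 1 48

Derivation:
clock 0: start=7, rate=0.9, needs 60-7 = 53; ticks = ceil(53/0.9) = ceil(58.8889) = 59; reading at tick 59 = 7 + 0.9*59 = 60.1000
clock 1: start=3, rate=1.2, needs 60-3 = 57; ticks = ceil(57/1.2) = ceil(47.5000) = 48; reading at tick 48 = 3 + 1.2*48 = 60.6000
clock 2: start=1, rate=0.9, needs 60-1 = 59; ticks = ceil(59/0.9) = ceil(65.5556) = 66; reading at tick 66 = 1 + 0.9*66 = 60.4000
Minimum tick count = 48; winners = [1]; smallest index = 1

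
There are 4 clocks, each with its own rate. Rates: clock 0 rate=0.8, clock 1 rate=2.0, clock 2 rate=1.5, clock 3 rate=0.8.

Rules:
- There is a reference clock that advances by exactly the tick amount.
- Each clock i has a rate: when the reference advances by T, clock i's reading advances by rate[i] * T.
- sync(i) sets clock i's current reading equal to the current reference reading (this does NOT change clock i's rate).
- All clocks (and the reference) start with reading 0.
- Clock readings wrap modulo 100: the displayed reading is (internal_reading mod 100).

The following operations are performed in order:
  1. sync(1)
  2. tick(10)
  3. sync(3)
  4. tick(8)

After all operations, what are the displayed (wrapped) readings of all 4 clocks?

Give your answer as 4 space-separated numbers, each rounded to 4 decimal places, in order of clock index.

After op 1 sync(1): ref=0.0000 raw=[0.0000 0.0000 0.0000 0.0000]
After op 2 tick(10): ref=10.0000 raw=[8.0000 20.0000 15.0000 8.0000]
After op 3 sync(3): ref=10.0000 raw=[8.0000 20.0000 15.0000 10.0000]
After op 4 tick(8): ref=18.0000 raw=[14.4000 36.0000 27.0000 16.4000]
Wrap final raw readings (mod 100): 14.4000 mod 100 = 14.4000; 36.0000 mod 100 = 36.0000; 27.0000 mod 100 = 27.0000; 16.4000 mod 100 = 16.4000

Answer: 14.4000 36.0000 27.0000 16.4000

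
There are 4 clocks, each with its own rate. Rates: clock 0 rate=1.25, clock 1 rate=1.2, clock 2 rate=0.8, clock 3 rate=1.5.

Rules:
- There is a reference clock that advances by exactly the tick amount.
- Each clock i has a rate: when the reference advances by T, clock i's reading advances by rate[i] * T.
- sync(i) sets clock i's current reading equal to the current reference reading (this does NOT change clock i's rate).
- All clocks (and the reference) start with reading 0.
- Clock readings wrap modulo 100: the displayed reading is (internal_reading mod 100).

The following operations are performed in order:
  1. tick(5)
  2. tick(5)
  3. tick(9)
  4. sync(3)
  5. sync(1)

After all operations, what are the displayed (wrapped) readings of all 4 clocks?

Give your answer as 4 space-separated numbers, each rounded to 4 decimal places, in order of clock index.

Answer: 23.7500 19.0000 15.2000 19.0000

Derivation:
After op 1 tick(5): ref=5.0000 raw=[6.2500 6.0000 4.0000 7.5000]
After op 2 tick(5): ref=10.0000 raw=[12.5000 12.0000 8.0000 15.0000]
After op 3 tick(9): ref=19.0000 raw=[23.7500 22.8000 15.2000 28.5000]
After op 4 sync(3): ref=19.0000 raw=[23.7500 22.8000 15.2000 19.0000]
After op 5 sync(1): ref=19.0000 raw=[23.7500 19.0000 15.2000 19.0000]
Wrap final raw readings (mod 100): 23.7500 mod 100 = 23.7500; 19.0000 mod 100 = 19.0000; 15.2000 mod 100 = 15.2000; 19.0000 mod 100 = 19.0000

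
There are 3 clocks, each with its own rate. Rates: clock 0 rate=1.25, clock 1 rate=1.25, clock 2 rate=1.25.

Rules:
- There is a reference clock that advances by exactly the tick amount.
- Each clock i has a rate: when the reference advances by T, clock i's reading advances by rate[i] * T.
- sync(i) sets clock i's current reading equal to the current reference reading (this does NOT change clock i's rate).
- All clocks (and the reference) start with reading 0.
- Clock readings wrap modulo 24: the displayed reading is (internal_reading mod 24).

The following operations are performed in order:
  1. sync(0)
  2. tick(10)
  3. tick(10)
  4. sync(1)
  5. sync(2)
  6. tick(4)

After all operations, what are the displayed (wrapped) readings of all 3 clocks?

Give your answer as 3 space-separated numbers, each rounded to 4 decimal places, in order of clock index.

Answer: 6.0000 1.0000 1.0000

Derivation:
After op 1 sync(0): ref=0.0000 raw=[0.0000 0.0000 0.0000]
After op 2 tick(10): ref=10.0000 raw=[12.5000 12.5000 12.5000]
After op 3 tick(10): ref=20.0000 raw=[25.0000 25.0000 25.0000]
After op 4 sync(1): ref=20.0000 raw=[25.0000 20.0000 25.0000]
After op 5 sync(2): ref=20.0000 raw=[25.0000 20.0000 20.0000]
After op 6 tick(4): ref=24.0000 raw=[30.0000 25.0000 25.0000]
Wrap final raw readings (mod 24): 30.0000 mod 24 = 6.0000; 25.0000 mod 24 = 1.0000; 25.0000 mod 24 = 1.0000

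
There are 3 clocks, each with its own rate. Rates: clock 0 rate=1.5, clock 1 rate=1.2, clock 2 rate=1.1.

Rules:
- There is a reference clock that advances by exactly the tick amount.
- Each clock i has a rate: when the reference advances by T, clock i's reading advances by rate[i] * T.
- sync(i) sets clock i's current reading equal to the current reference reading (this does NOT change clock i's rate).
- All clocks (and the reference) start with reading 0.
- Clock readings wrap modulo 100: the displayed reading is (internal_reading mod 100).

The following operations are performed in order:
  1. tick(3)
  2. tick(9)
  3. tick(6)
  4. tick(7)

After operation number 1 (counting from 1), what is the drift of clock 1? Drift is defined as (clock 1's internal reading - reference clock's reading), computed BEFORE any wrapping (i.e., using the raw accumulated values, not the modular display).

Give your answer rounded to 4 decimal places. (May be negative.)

Answer: 0.6000

Derivation:
After op 1 tick(3): ref=3.0000 raw=[4.5000 3.6000 3.3000]
Drift of clock 1 after op 1: 3.6000 - 3.0000 = 0.6000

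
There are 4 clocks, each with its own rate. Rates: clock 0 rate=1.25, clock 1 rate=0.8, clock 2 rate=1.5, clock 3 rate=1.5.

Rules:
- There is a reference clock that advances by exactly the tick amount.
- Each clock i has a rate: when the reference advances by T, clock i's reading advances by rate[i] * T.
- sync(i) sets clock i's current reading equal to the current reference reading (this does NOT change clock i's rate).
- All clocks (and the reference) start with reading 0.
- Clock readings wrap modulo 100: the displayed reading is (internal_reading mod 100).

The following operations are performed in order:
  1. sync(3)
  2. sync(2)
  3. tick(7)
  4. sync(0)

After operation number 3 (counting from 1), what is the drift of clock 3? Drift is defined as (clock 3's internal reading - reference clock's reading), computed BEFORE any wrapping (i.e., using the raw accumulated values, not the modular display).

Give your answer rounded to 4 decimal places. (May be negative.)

After op 1 sync(3): ref=0.0000 raw=[0.0000 0.0000 0.0000 0.0000]
After op 2 sync(2): ref=0.0000 raw=[0.0000 0.0000 0.0000 0.0000]
After op 3 tick(7): ref=7.0000 raw=[8.7500 5.6000 10.5000 10.5000]
Drift of clock 3 after op 3: 10.5000 - 7.0000 = 3.5000

Answer: 3.5000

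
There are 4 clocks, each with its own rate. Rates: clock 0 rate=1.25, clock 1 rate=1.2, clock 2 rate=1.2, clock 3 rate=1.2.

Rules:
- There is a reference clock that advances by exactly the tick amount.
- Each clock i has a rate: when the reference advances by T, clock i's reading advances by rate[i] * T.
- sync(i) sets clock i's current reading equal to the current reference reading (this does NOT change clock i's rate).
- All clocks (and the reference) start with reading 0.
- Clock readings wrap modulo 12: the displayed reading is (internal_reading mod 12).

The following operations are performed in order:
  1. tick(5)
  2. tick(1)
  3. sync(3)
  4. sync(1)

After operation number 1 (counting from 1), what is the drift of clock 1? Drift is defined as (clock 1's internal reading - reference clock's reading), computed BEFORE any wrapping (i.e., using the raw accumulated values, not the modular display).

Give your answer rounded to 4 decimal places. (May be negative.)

Answer: 1.0000

Derivation:
After op 1 tick(5): ref=5.0000 raw=[6.2500 6.0000 6.0000 6.0000]
Drift of clock 1 after op 1: 6.0000 - 5.0000 = 1.0000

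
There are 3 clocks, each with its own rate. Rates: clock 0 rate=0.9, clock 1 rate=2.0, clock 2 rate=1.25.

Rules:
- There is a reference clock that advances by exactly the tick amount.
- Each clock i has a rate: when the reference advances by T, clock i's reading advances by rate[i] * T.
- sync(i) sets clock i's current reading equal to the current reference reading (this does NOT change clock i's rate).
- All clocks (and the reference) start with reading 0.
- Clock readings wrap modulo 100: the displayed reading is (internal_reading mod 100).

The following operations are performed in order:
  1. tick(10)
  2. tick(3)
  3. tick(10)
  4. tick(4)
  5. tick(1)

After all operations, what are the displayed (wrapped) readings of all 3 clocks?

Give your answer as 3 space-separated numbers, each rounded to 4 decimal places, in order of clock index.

Answer: 25.2000 56.0000 35.0000

Derivation:
After op 1 tick(10): ref=10.0000 raw=[9.0000 20.0000 12.5000]
After op 2 tick(3): ref=13.0000 raw=[11.7000 26.0000 16.2500]
After op 3 tick(10): ref=23.0000 raw=[20.7000 46.0000 28.7500]
After op 4 tick(4): ref=27.0000 raw=[24.3000 54.0000 33.7500]
After op 5 tick(1): ref=28.0000 raw=[25.2000 56.0000 35.0000]
Wrap final raw readings (mod 100): 25.2000 mod 100 = 25.2000; 56.0000 mod 100 = 56.0000; 35.0000 mod 100 = 35.0000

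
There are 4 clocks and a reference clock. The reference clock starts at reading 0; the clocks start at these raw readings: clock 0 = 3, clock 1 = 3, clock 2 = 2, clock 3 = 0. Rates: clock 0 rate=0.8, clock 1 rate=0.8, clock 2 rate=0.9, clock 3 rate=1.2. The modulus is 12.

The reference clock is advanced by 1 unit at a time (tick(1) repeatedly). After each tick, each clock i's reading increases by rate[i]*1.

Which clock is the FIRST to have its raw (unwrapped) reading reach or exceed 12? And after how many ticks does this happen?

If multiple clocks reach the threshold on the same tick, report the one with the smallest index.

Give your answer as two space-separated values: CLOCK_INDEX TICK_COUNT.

clock 0: start=3, rate=0.8, needs 12-3 = 9; ticks = ceil(9/0.8) = ceil(11.2500) = 12; reading at tick 12 = 3 + 0.8*12 = 12.6000
clock 1: start=3, rate=0.8, needs 12-3 = 9; ticks = ceil(9/0.8) = ceil(11.2500) = 12; reading at tick 12 = 3 + 0.8*12 = 12.6000
clock 2: start=2, rate=0.9, needs 12-2 = 10; ticks = ceil(10/0.9) = ceil(11.1111) = 12; reading at tick 12 = 2 + 0.9*12 = 12.8000
clock 3: start=0, rate=1.2, needs 12-0 = 12; ticks = ceil(12/1.2) = ceil(10.0000) = 10; reading at tick 10 = 0 + 1.2*10 = 12.0000
Minimum tick count = 10; winners = [3]; smallest index = 3

Answer: 3 10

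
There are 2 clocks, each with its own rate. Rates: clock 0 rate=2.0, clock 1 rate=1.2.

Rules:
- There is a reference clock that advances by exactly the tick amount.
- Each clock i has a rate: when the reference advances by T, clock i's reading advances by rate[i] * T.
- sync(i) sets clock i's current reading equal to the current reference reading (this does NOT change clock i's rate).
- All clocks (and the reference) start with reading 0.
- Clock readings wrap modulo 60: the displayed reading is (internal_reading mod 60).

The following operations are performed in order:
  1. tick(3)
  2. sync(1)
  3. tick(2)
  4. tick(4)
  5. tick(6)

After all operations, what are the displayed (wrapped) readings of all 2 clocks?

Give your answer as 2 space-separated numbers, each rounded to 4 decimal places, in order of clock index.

Answer: 30.0000 17.4000

Derivation:
After op 1 tick(3): ref=3.0000 raw=[6.0000 3.6000]
After op 2 sync(1): ref=3.0000 raw=[6.0000 3.0000]
After op 3 tick(2): ref=5.0000 raw=[10.0000 5.4000]
After op 4 tick(4): ref=9.0000 raw=[18.0000 10.2000]
After op 5 tick(6): ref=15.0000 raw=[30.0000 17.4000]
Wrap final raw readings (mod 60): 30.0000 mod 60 = 30.0000; 17.4000 mod 60 = 17.4000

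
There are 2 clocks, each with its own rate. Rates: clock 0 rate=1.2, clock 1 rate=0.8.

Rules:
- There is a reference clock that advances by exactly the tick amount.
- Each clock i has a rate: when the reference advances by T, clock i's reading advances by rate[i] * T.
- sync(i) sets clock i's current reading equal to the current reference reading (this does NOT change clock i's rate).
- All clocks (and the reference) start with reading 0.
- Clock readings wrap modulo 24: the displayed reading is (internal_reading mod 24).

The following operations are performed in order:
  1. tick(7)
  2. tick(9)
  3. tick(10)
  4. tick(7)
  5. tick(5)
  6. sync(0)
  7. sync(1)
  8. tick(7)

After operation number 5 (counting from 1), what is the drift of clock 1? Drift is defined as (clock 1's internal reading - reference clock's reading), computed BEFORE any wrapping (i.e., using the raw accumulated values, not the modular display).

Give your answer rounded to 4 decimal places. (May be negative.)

After op 1 tick(7): ref=7.0000 raw=[8.4000 5.6000]
After op 2 tick(9): ref=16.0000 raw=[19.2000 12.8000]
After op 3 tick(10): ref=26.0000 raw=[31.2000 20.8000]
After op 4 tick(7): ref=33.0000 raw=[39.6000 26.4000]
After op 5 tick(5): ref=38.0000 raw=[45.6000 30.4000]
Drift of clock 1 after op 5: 30.4000 - 38.0000 = -7.6000

Answer: -7.6000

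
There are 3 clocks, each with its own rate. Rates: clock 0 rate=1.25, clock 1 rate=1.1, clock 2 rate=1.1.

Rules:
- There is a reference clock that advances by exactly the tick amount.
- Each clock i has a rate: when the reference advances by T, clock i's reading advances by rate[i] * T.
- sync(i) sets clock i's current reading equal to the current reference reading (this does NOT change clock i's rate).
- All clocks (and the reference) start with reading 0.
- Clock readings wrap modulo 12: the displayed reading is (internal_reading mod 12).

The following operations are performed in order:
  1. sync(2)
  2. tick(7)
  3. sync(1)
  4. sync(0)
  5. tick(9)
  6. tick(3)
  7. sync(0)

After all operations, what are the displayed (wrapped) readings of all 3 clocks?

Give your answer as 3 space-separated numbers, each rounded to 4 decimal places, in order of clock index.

Answer: 7.0000 8.2000 8.9000

Derivation:
After op 1 sync(2): ref=0.0000 raw=[0.0000 0.0000 0.0000]
After op 2 tick(7): ref=7.0000 raw=[8.7500 7.7000 7.7000]
After op 3 sync(1): ref=7.0000 raw=[8.7500 7.0000 7.7000]
After op 4 sync(0): ref=7.0000 raw=[7.0000 7.0000 7.7000]
After op 5 tick(9): ref=16.0000 raw=[18.2500 16.9000 17.6000]
After op 6 tick(3): ref=19.0000 raw=[22.0000 20.2000 20.9000]
After op 7 sync(0): ref=19.0000 raw=[19.0000 20.2000 20.9000]
Wrap final raw readings (mod 12): 19.0000 mod 12 = 7.0000; 20.2000 mod 12 = 8.2000; 20.9000 mod 12 = 8.9000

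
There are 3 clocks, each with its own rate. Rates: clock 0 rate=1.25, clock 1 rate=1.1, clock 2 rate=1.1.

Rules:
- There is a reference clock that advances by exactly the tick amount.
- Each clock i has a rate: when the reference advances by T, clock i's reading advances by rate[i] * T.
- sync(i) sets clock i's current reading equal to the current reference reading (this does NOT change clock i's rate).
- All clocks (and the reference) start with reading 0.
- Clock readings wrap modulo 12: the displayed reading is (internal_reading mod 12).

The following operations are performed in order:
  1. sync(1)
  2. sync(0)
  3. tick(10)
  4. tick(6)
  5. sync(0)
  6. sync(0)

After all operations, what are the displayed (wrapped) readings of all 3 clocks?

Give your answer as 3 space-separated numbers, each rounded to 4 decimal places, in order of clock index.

Answer: 4.0000 5.6000 5.6000

Derivation:
After op 1 sync(1): ref=0.0000 raw=[0.0000 0.0000 0.0000]
After op 2 sync(0): ref=0.0000 raw=[0.0000 0.0000 0.0000]
After op 3 tick(10): ref=10.0000 raw=[12.5000 11.0000 11.0000]
After op 4 tick(6): ref=16.0000 raw=[20.0000 17.6000 17.6000]
After op 5 sync(0): ref=16.0000 raw=[16.0000 17.6000 17.6000]
After op 6 sync(0): ref=16.0000 raw=[16.0000 17.6000 17.6000]
Wrap final raw readings (mod 12): 16.0000 mod 12 = 4.0000; 17.6000 mod 12 = 5.6000; 17.6000 mod 12 = 5.6000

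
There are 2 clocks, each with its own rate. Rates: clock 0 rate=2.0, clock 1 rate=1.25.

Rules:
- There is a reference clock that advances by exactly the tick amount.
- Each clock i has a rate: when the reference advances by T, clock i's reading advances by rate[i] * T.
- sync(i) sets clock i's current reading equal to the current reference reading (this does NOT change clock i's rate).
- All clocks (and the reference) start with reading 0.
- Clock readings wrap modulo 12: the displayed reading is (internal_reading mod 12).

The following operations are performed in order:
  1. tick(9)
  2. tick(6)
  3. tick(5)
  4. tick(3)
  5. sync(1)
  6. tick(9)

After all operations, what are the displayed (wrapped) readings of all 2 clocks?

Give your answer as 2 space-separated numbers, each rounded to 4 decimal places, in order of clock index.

Answer: 4.0000 10.2500

Derivation:
After op 1 tick(9): ref=9.0000 raw=[18.0000 11.2500]
After op 2 tick(6): ref=15.0000 raw=[30.0000 18.7500]
After op 3 tick(5): ref=20.0000 raw=[40.0000 25.0000]
After op 4 tick(3): ref=23.0000 raw=[46.0000 28.7500]
After op 5 sync(1): ref=23.0000 raw=[46.0000 23.0000]
After op 6 tick(9): ref=32.0000 raw=[64.0000 34.2500]
Wrap final raw readings (mod 12): 64.0000 mod 12 = 4.0000; 34.2500 mod 12 = 10.2500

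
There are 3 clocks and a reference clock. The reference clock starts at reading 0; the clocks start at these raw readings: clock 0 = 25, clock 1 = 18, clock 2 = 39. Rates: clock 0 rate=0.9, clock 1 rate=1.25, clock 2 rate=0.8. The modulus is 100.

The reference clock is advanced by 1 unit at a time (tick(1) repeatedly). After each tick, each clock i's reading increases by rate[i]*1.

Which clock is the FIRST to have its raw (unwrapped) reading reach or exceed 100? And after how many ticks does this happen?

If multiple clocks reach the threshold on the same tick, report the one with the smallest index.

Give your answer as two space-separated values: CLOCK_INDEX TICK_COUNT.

Answer: 1 66

Derivation:
clock 0: start=25, rate=0.9, needs 100-25 = 75; ticks = ceil(75/0.9) = ceil(83.3333) = 84; reading at tick 84 = 25 + 0.9*84 = 100.6000
clock 1: start=18, rate=1.25, needs 100-18 = 82; ticks = ceil(82/1.25) = ceil(65.6000) = 66; reading at tick 66 = 18 + 1.25*66 = 100.5000
clock 2: start=39, rate=0.8, needs 100-39 = 61; ticks = ceil(61/0.8) = ceil(76.2500) = 77; reading at tick 77 = 39 + 0.8*77 = 100.6000
Minimum tick count = 66; winners = [1]; smallest index = 1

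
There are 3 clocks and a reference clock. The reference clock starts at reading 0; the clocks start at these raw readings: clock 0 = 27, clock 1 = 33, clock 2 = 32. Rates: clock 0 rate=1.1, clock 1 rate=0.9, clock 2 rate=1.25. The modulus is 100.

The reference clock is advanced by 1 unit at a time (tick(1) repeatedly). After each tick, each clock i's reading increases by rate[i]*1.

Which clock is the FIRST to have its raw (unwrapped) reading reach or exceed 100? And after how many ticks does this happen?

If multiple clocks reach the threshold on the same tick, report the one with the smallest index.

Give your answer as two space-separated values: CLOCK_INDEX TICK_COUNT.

Answer: 2 55

Derivation:
clock 0: start=27, rate=1.1, needs 100-27 = 73; ticks = ceil(73/1.1) = ceil(66.3636) = 67; reading at tick 67 = 27 + 1.1*67 = 100.7000
clock 1: start=33, rate=0.9, needs 100-33 = 67; ticks = ceil(67/0.9) = ceil(74.4444) = 75; reading at tick 75 = 33 + 0.9*75 = 100.5000
clock 2: start=32, rate=1.25, needs 100-32 = 68; ticks = ceil(68/1.25) = ceil(54.4000) = 55; reading at tick 55 = 32 + 1.25*55 = 100.7500
Minimum tick count = 55; winners = [2]; smallest index = 2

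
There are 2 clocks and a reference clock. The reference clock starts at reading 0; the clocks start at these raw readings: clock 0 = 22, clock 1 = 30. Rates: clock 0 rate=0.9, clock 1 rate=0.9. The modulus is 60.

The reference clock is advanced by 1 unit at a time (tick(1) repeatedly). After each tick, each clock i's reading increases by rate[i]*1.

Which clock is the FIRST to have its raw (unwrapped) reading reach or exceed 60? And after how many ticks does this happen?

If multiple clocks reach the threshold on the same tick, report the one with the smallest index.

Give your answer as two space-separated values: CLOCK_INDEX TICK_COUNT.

Answer: 1 34

Derivation:
clock 0: start=22, rate=0.9, needs 60-22 = 38; ticks = ceil(38/0.9) = ceil(42.2222) = 43; reading at tick 43 = 22 + 0.9*43 = 60.7000
clock 1: start=30, rate=0.9, needs 60-30 = 30; ticks = ceil(30/0.9) = ceil(33.3333) = 34; reading at tick 34 = 30 + 0.9*34 = 60.6000
Minimum tick count = 34; winners = [1]; smallest index = 1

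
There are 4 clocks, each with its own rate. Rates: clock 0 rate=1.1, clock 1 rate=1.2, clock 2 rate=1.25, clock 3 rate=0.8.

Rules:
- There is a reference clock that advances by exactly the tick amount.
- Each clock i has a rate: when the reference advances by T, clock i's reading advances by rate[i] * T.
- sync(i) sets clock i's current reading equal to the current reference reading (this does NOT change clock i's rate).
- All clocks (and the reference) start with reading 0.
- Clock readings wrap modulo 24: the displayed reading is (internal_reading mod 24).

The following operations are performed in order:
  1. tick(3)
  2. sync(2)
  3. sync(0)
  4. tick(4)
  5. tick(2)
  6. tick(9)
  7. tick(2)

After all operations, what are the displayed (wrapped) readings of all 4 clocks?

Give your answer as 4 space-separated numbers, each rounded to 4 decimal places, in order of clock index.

Answer: 21.7000 0.0000 0.2500 16.0000

Derivation:
After op 1 tick(3): ref=3.0000 raw=[3.3000 3.6000 3.7500 2.4000]
After op 2 sync(2): ref=3.0000 raw=[3.3000 3.6000 3.0000 2.4000]
After op 3 sync(0): ref=3.0000 raw=[3.0000 3.6000 3.0000 2.4000]
After op 4 tick(4): ref=7.0000 raw=[7.4000 8.4000 8.0000 5.6000]
After op 5 tick(2): ref=9.0000 raw=[9.6000 10.8000 10.5000 7.2000]
After op 6 tick(9): ref=18.0000 raw=[19.5000 21.6000 21.7500 14.4000]
After op 7 tick(2): ref=20.0000 raw=[21.7000 24.0000 24.2500 16.0000]
Wrap final raw readings (mod 24): 21.7000 mod 24 = 21.7000; 24.0000 mod 24 = 0.0000; 24.2500 mod 24 = 0.2500; 16.0000 mod 24 = 16.0000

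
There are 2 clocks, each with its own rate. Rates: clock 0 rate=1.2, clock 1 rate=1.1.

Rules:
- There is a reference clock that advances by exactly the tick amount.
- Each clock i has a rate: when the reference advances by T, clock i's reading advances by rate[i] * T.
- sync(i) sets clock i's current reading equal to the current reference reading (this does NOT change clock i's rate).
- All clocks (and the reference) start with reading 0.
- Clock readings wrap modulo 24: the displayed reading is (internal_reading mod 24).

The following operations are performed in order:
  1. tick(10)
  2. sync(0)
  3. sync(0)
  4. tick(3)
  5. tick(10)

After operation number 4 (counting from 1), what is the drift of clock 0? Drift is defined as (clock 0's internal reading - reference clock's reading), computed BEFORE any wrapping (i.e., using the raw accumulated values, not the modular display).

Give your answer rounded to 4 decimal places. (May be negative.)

Answer: 0.6000

Derivation:
After op 1 tick(10): ref=10.0000 raw=[12.0000 11.0000]
After op 2 sync(0): ref=10.0000 raw=[10.0000 11.0000]
After op 3 sync(0): ref=10.0000 raw=[10.0000 11.0000]
After op 4 tick(3): ref=13.0000 raw=[13.6000 14.3000]
Drift of clock 0 after op 4: 13.6000 - 13.0000 = 0.6000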